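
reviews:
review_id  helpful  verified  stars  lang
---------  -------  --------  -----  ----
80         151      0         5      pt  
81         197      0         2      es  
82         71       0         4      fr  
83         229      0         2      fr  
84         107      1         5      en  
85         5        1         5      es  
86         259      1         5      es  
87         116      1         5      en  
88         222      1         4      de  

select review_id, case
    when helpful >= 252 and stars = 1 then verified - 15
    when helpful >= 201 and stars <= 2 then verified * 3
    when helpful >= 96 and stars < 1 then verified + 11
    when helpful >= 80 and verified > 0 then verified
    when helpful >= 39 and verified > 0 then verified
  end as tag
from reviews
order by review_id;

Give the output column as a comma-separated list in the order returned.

NULL, NULL, NULL, 0, 1, NULL, 1, 1, 1

review_id=80: (no match → NULL) → NULL
review_id=81: (no match → NULL) → NULL
review_id=82: (no match → NULL) → NULL
review_id=83: helpful >= 201 and stars <= 2 → 0
review_id=84: helpful >= 80 and verified > 0 → 1
review_id=85: (no match → NULL) → NULL
review_id=86: helpful >= 80 and verified > 0 → 1
review_id=87: helpful >= 80 and verified > 0 → 1
review_id=88: helpful >= 80 and verified > 0 → 1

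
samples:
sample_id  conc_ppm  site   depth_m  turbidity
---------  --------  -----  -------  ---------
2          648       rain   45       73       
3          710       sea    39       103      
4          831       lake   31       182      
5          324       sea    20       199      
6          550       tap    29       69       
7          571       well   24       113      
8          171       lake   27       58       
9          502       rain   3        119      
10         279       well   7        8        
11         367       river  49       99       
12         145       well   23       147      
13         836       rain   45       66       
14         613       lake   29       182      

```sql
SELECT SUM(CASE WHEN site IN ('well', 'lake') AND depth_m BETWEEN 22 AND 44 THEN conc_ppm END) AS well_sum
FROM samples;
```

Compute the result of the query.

2331

sample_id=2: ✗
sample_id=3: ✗
sample_id=4: ✓ → 831
sample_id=5: ✗
sample_id=6: ✗
sample_id=7: ✓ → 571
sample_id=8: ✓ → 171
sample_id=9: ✗
sample_id=10: ✗
sample_id=11: ✗
sample_id=12: ✓ → 145
sample_id=13: ✗
sample_id=14: ✓ → 613
well_sum = 831 + 571 + 171 + 145 + 613 = 2331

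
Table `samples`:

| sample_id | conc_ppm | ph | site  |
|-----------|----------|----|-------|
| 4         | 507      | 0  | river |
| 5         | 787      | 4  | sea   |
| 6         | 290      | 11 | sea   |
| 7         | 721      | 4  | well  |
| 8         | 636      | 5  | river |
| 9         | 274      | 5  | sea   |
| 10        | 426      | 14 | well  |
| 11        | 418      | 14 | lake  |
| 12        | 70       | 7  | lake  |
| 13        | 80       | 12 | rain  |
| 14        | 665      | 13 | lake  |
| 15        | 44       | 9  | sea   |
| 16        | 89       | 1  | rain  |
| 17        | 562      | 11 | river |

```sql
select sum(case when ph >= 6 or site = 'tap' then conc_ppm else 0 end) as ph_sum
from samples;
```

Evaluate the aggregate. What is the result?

2555

sample_id=4: ✗
sample_id=5: ✗
sample_id=6: ✓ → 290
sample_id=7: ✗
sample_id=8: ✗
sample_id=9: ✗
sample_id=10: ✓ → 426
sample_id=11: ✓ → 418
sample_id=12: ✓ → 70
sample_id=13: ✓ → 80
sample_id=14: ✓ → 665
sample_id=15: ✓ → 44
sample_id=16: ✗
sample_id=17: ✓ → 562
ph_sum = 290 + 426 + 418 + 70 + 80 + 665 + 44 + 562 = 2555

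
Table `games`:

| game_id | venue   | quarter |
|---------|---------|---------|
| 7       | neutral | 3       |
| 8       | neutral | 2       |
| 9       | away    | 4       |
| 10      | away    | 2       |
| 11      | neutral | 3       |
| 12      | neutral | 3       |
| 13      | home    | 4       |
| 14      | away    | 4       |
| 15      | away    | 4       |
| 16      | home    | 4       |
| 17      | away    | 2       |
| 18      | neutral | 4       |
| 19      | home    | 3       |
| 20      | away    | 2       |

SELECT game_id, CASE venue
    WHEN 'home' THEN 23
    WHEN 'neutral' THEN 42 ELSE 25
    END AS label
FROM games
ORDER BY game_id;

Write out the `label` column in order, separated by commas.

42, 42, 25, 25, 42, 42, 23, 25, 25, 23, 25, 42, 23, 25

game_id=7: venue='neutral' → 42
game_id=8: venue='neutral' → 42
game_id=9: ELSE → 25
game_id=10: ELSE → 25
game_id=11: venue='neutral' → 42
game_id=12: venue='neutral' → 42
game_id=13: venue='home' → 23
game_id=14: ELSE → 25
game_id=15: ELSE → 25
game_id=16: venue='home' → 23
game_id=17: ELSE → 25
game_id=18: venue='neutral' → 42
game_id=19: venue='home' → 23
game_id=20: ELSE → 25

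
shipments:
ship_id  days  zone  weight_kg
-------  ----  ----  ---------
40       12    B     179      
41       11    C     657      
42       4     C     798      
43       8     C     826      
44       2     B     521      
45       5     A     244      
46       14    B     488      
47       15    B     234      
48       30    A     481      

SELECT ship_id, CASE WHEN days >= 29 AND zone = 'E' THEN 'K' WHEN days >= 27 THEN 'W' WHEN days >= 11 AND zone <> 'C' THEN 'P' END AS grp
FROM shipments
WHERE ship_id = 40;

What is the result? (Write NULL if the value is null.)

P

ship_id = 40: days=12, zone=B, weight_kg=179.
days >= 29 AND zone = 'E' → false
days >= 27 → false
days >= 11 AND zone <> 'C' → true → P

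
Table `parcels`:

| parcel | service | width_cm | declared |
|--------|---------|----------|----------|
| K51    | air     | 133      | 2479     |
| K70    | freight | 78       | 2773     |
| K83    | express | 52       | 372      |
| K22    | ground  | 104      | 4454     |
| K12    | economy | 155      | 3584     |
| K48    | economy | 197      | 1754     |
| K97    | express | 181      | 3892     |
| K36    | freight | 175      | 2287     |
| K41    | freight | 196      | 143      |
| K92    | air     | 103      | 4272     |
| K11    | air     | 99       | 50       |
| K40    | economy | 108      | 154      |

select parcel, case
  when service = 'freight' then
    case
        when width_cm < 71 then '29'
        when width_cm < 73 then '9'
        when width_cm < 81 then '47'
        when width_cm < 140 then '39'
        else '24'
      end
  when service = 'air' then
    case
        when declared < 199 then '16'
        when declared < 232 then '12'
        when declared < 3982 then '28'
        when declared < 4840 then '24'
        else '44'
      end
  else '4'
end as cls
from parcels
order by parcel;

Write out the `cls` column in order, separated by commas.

16, 4, 4, 24, 4, 24, 4, 28, 47, 4, 24, 4

parcel=K11: service='air' → inner[declared < 199] → 16
parcel=K12: service='economy' → outer ELSE → 4
parcel=K22: service='ground' → outer ELSE → 4
parcel=K36: service='freight' → inner[ELSE] → 24
parcel=K40: service='economy' → outer ELSE → 4
parcel=K41: service='freight' → inner[ELSE] → 24
parcel=K48: service='economy' → outer ELSE → 4
parcel=K51: service='air' → inner[declared < 3982] → 28
parcel=K70: service='freight' → inner[width_cm < 81] → 47
parcel=K83: service='express' → outer ELSE → 4
parcel=K92: service='air' → inner[declared < 4840] → 24
parcel=K97: service='express' → outer ELSE → 4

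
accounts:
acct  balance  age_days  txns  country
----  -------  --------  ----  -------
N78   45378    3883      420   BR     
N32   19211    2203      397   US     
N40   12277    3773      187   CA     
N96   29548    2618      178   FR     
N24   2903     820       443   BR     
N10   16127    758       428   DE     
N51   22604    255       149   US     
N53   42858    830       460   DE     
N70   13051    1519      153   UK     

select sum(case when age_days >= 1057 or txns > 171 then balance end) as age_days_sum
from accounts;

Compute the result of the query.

181353

acct=N78: ✓ → 45378
acct=N32: ✓ → 19211
acct=N40: ✓ → 12277
acct=N96: ✓ → 29548
acct=N24: ✓ → 2903
acct=N10: ✓ → 16127
acct=N51: ✗
acct=N53: ✓ → 42858
acct=N70: ✓ → 13051
age_days_sum = 45378 + 19211 + 12277 + 29548 + 2903 + 16127 + 42858 + 13051 = 181353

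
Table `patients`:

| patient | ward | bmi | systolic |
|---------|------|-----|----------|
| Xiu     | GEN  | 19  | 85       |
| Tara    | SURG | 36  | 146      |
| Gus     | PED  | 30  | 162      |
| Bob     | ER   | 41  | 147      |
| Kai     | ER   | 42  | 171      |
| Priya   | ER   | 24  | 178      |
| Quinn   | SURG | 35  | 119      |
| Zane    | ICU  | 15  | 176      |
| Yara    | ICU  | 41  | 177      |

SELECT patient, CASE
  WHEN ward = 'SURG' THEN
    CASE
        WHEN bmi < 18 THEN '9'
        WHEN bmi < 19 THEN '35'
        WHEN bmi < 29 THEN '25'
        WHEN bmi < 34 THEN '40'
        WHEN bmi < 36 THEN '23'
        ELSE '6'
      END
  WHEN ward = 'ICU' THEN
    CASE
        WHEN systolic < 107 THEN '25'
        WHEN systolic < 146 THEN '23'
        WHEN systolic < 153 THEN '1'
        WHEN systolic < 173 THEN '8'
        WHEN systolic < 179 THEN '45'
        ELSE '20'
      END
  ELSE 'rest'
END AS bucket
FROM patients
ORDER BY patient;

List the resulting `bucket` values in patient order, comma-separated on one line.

rest, rest, rest, rest, 23, 6, rest, 45, 45

patient=Bob: ward='ER' → outer ELSE → rest
patient=Gus: ward='PED' → outer ELSE → rest
patient=Kai: ward='ER' → outer ELSE → rest
patient=Priya: ward='ER' → outer ELSE → rest
patient=Quinn: ward='SURG' → inner[bmi < 36] → 23
patient=Tara: ward='SURG' → inner[ELSE] → 6
patient=Xiu: ward='GEN' → outer ELSE → rest
patient=Yara: ward='ICU' → inner[systolic < 179] → 45
patient=Zane: ward='ICU' → inner[systolic < 179] → 45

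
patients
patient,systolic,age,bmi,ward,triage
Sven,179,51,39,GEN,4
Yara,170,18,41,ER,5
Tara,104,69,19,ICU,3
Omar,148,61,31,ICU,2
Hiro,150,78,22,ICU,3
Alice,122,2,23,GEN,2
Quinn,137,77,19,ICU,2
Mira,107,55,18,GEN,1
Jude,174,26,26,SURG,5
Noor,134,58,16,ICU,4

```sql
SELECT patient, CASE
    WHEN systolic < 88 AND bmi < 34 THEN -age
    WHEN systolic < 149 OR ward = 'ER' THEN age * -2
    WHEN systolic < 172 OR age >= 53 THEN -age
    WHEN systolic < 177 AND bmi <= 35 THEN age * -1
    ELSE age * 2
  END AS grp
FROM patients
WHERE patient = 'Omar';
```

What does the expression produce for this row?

patient = Omar: systolic=148, age=61, bmi=31, ward=ICU, triage=2.
systolic < 88 AND bmi < 34 → false
systolic < 149 OR ward = 'ER' → true → -122

-122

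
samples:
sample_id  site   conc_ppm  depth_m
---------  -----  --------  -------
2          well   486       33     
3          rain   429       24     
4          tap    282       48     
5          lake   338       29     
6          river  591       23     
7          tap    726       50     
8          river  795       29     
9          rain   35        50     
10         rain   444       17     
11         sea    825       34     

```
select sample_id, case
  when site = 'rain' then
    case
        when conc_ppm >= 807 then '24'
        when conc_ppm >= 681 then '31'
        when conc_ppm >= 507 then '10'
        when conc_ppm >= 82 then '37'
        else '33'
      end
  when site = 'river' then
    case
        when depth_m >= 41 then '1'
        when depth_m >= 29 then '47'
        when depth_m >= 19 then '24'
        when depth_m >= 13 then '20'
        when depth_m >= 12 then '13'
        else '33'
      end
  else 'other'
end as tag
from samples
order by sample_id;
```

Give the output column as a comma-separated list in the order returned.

other, 37, other, other, 24, other, 47, 33, 37, other

sample_id=2: site='well' → outer ELSE → other
sample_id=3: site='rain' → inner[conc_ppm >= 82] → 37
sample_id=4: site='tap' → outer ELSE → other
sample_id=5: site='lake' → outer ELSE → other
sample_id=6: site='river' → inner[depth_m >= 19] → 24
sample_id=7: site='tap' → outer ELSE → other
sample_id=8: site='river' → inner[depth_m >= 29] → 47
sample_id=9: site='rain' → inner[ELSE] → 33
sample_id=10: site='rain' → inner[conc_ppm >= 82] → 37
sample_id=11: site='sea' → outer ELSE → other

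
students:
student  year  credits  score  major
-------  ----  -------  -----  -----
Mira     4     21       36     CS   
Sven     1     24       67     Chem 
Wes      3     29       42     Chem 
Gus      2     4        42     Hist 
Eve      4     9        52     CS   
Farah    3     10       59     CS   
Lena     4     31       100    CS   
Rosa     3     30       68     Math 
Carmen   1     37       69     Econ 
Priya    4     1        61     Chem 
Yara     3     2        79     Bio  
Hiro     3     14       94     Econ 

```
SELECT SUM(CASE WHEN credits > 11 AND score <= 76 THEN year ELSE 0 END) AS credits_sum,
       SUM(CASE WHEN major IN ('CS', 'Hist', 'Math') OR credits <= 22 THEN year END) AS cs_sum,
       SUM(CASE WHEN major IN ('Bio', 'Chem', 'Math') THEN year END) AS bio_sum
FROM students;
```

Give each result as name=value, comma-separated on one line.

credits_sum=12, cs_sum=30, bio_sum=14

[credits_sum: credits > 11 AND score <= 76]
student=Mira: ✓ → 4
student=Sven: ✓ → 1
student=Wes: ✓ → 3
student=Gus: ✗
student=Eve: ✗
student=Farah: ✗
student=Lena: ✗
student=Rosa: ✓ → 3
student=Carmen: ✓ → 1
student=Priya: ✗
student=Yara: ✗
student=Hiro: ✗
credits_sum = 4 + 1 + 3 + 3 + 1 = 12
—
[cs_sum: major IN ('CS', 'Hist', 'Math') OR credits <= 22]
student=Mira: ✓ → 4
student=Sven: ✗
student=Wes: ✗
student=Gus: ✓ → 2
student=Eve: ✓ → 4
student=Farah: ✓ → 3
student=Lena: ✓ → 4
student=Rosa: ✓ → 3
student=Carmen: ✗
student=Priya: ✓ → 4
student=Yara: ✓ → 3
student=Hiro: ✓ → 3
cs_sum = 4 + 2 + 4 + 3 + 4 + 3 + 4 + 3 + 3 = 30
—
[bio_sum: major IN ('Bio', 'Chem', 'Math')]
student=Mira: ✗
student=Sven: ✓ → 1
student=Wes: ✓ → 3
student=Gus: ✗
student=Eve: ✗
student=Farah: ✗
student=Lena: ✗
student=Rosa: ✓ → 3
student=Carmen: ✗
student=Priya: ✓ → 4
student=Yara: ✓ → 3
student=Hiro: ✗
bio_sum = 1 + 3 + 3 + 4 + 3 = 14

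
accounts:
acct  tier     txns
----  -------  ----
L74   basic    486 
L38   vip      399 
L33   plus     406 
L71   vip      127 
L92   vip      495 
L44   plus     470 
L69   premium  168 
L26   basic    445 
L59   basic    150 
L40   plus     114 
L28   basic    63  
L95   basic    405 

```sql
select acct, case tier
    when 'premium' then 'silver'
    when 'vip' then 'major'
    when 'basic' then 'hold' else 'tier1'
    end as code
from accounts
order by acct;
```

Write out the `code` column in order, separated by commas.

acct=L26: tier='basic' → hold
acct=L28: tier='basic' → hold
acct=L33: ELSE → tier1
acct=L38: tier='vip' → major
acct=L40: ELSE → tier1
acct=L44: ELSE → tier1
acct=L59: tier='basic' → hold
acct=L69: tier='premium' → silver
acct=L71: tier='vip' → major
acct=L74: tier='basic' → hold
acct=L92: tier='vip' → major
acct=L95: tier='basic' → hold

hold, hold, tier1, major, tier1, tier1, hold, silver, major, hold, major, hold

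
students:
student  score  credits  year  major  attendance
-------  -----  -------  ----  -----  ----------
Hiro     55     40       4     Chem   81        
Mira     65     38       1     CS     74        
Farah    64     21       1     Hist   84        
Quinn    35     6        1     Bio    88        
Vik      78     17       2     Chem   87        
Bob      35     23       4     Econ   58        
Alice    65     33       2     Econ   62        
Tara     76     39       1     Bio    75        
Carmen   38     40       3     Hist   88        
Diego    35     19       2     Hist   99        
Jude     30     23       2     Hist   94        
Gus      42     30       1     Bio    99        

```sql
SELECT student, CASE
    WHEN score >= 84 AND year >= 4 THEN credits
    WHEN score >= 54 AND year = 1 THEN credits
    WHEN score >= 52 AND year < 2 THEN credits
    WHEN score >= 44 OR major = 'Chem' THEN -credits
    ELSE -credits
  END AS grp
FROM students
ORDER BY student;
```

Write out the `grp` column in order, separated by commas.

student=Alice: score >= 44 OR major = 'Chem' → -33
student=Bob: ELSE → -23
student=Carmen: ELSE → -40
student=Diego: ELSE → -19
student=Farah: score >= 54 AND year = 1 → 21
student=Gus: ELSE → -30
student=Hiro: score >= 44 OR major = 'Chem' → -40
student=Jude: ELSE → -23
student=Mira: score >= 54 AND year = 1 → 38
student=Quinn: ELSE → -6
student=Tara: score >= 54 AND year = 1 → 39
student=Vik: score >= 44 OR major = 'Chem' → -17

-33, -23, -40, -19, 21, -30, -40, -23, 38, -6, 39, -17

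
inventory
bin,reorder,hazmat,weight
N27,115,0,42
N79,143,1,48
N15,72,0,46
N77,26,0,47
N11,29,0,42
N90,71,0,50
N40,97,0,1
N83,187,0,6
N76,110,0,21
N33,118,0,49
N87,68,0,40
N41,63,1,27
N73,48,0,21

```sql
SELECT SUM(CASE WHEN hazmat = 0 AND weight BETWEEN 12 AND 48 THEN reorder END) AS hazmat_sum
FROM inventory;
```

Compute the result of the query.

bin=N27: ✓ → 115
bin=N79: ✗
bin=N15: ✓ → 72
bin=N77: ✓ → 26
bin=N11: ✓ → 29
bin=N90: ✗
bin=N40: ✗
bin=N83: ✗
bin=N76: ✓ → 110
bin=N33: ✗
bin=N87: ✓ → 68
bin=N41: ✗
bin=N73: ✓ → 48
hazmat_sum = 115 + 72 + 26 + 29 + 110 + 68 + 48 = 468

468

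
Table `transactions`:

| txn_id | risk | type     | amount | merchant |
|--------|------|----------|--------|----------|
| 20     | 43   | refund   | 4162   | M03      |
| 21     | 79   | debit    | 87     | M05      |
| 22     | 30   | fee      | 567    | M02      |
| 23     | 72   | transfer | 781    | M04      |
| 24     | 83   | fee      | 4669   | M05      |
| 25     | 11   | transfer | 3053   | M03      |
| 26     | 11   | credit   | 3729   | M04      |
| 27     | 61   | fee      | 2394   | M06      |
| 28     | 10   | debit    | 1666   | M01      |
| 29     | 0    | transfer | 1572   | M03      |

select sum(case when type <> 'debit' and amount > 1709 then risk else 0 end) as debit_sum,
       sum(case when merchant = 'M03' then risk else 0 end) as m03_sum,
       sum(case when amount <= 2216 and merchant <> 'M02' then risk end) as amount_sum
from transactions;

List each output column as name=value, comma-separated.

debit_sum=209, m03_sum=54, amount_sum=161

[debit_sum: type <> 'debit' and amount > 1709]
txn_id=20: ✓ → 43
txn_id=21: ✗
txn_id=22: ✗
txn_id=23: ✗
txn_id=24: ✓ → 83
txn_id=25: ✓ → 11
txn_id=26: ✓ → 11
txn_id=27: ✓ → 61
txn_id=28: ✗
txn_id=29: ✗
debit_sum = 43 + 83 + 11 + 11 + 61 = 209
—
[m03_sum: merchant = 'M03']
txn_id=20: ✓ → 43
txn_id=21: ✗
txn_id=22: ✗
txn_id=23: ✗
txn_id=24: ✗
txn_id=25: ✓ → 11
txn_id=26: ✗
txn_id=27: ✗
txn_id=28: ✗
txn_id=29: ✓ → 0
m03_sum = 43 + 11 = 54
—
[amount_sum: amount <= 2216 and merchant <> 'M02']
txn_id=20: ✗
txn_id=21: ✓ → 79
txn_id=22: ✗
txn_id=23: ✓ → 72
txn_id=24: ✗
txn_id=25: ✗
txn_id=26: ✗
txn_id=27: ✗
txn_id=28: ✓ → 10
txn_id=29: ✓ → 0
amount_sum = 79 + 72 + 10 = 161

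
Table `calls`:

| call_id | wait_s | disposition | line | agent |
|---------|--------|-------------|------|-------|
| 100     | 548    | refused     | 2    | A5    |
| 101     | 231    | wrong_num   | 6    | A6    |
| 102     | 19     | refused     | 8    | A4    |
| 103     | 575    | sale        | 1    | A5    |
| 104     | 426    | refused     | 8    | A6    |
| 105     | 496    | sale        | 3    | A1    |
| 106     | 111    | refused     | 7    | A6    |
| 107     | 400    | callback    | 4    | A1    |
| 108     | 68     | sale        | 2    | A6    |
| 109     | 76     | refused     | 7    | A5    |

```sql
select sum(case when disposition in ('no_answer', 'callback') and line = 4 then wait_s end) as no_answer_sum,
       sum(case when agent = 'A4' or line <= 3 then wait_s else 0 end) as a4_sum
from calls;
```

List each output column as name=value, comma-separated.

[no_answer_sum: disposition in ('no_answer', 'callback') and line = 4]
call_id=100: ✗
call_id=101: ✗
call_id=102: ✗
call_id=103: ✗
call_id=104: ✗
call_id=105: ✗
call_id=106: ✗
call_id=107: ✓ → 400
call_id=108: ✗
call_id=109: ✗
no_answer_sum = 400
—
[a4_sum: agent = 'A4' or line <= 3]
call_id=100: ✓ → 548
call_id=101: ✗
call_id=102: ✓ → 19
call_id=103: ✓ → 575
call_id=104: ✗
call_id=105: ✓ → 496
call_id=106: ✗
call_id=107: ✗
call_id=108: ✓ → 68
call_id=109: ✗
a4_sum = 548 + 19 + 575 + 496 + 68 = 1706

no_answer_sum=400, a4_sum=1706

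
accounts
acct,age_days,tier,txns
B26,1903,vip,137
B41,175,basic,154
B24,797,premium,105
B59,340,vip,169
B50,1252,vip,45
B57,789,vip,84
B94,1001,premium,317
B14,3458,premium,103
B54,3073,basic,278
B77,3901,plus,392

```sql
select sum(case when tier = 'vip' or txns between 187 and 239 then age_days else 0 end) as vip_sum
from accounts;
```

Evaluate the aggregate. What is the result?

acct=B26: ✓ → 1903
acct=B41: ✗
acct=B24: ✗
acct=B59: ✓ → 340
acct=B50: ✓ → 1252
acct=B57: ✓ → 789
acct=B94: ✗
acct=B14: ✗
acct=B54: ✗
acct=B77: ✗
vip_sum = 1903 + 340 + 1252 + 789 = 4284

4284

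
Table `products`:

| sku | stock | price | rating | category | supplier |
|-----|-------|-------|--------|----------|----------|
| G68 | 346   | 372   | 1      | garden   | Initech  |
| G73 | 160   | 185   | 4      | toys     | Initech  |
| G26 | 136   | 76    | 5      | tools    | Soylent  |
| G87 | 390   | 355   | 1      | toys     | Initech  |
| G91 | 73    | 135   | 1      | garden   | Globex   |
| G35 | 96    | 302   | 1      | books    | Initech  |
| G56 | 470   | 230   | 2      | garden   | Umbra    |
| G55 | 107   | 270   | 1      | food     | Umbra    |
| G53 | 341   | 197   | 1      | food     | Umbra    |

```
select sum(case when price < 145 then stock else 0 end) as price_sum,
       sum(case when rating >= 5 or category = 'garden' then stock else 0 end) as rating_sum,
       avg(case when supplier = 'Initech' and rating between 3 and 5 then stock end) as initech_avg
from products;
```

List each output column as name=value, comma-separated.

price_sum=209, rating_sum=1025, initech_avg=160

[price_sum: price < 145]
sku=G68: ✗
sku=G73: ✗
sku=G26: ✓ → 136
sku=G87: ✗
sku=G91: ✓ → 73
sku=G35: ✗
sku=G56: ✗
sku=G55: ✗
sku=G53: ✗
price_sum = 136 + 73 = 209
—
[rating_sum: rating >= 5 or category = 'garden']
sku=G68: ✓ → 346
sku=G73: ✗
sku=G26: ✓ → 136
sku=G87: ✗
sku=G91: ✓ → 73
sku=G35: ✗
sku=G56: ✓ → 470
sku=G55: ✗
sku=G53: ✗
rating_sum = 346 + 136 + 73 + 470 = 1025
—
[initech_avg: supplier = 'Initech' and rating between 3 and 5]
sku=G68: ✗
sku=G73: ✓ → 160
sku=G26: ✗
sku=G87: ✗
sku=G91: ✗
sku=G35: ✗
sku=G56: ✗
sku=G55: ✗
sku=G53: ✗
initech_avg = 160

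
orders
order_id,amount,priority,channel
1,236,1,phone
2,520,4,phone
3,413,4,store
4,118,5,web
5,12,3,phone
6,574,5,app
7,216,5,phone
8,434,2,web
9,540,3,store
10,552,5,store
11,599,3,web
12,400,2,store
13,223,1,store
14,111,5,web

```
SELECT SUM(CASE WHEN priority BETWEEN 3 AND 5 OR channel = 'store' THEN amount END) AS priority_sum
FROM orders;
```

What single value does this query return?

4278

order_id=1: ✗
order_id=2: ✓ → 520
order_id=3: ✓ → 413
order_id=4: ✓ → 118
order_id=5: ✓ → 12
order_id=6: ✓ → 574
order_id=7: ✓ → 216
order_id=8: ✗
order_id=9: ✓ → 540
order_id=10: ✓ → 552
order_id=11: ✓ → 599
order_id=12: ✓ → 400
order_id=13: ✓ → 223
order_id=14: ✓ → 111
priority_sum = 520 + 413 + 118 + 12 + 574 + 216 + 540 + 552 + 599 + 400 + 223 + 111 = 4278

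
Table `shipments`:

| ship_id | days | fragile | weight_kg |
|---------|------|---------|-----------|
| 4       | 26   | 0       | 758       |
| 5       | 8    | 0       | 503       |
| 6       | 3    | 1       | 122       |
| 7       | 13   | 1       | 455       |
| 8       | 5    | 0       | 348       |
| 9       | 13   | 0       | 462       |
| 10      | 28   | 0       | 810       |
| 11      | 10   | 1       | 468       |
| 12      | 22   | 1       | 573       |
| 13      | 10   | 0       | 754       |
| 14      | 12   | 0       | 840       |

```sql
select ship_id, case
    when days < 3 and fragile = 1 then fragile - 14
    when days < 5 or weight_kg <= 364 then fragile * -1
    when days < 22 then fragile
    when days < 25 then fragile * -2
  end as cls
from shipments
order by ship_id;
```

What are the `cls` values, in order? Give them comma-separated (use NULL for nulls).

NULL, 0, -1, 1, 0, 0, NULL, 1, -2, 0, 0

ship_id=4: (no match → NULL) → NULL
ship_id=5: days < 22 → 0
ship_id=6: days < 5 or weight_kg <= 364 → -1
ship_id=7: days < 22 → 1
ship_id=8: days < 5 or weight_kg <= 364 → 0
ship_id=9: days < 22 → 0
ship_id=10: (no match → NULL) → NULL
ship_id=11: days < 22 → 1
ship_id=12: days < 25 → -2
ship_id=13: days < 22 → 0
ship_id=14: days < 22 → 0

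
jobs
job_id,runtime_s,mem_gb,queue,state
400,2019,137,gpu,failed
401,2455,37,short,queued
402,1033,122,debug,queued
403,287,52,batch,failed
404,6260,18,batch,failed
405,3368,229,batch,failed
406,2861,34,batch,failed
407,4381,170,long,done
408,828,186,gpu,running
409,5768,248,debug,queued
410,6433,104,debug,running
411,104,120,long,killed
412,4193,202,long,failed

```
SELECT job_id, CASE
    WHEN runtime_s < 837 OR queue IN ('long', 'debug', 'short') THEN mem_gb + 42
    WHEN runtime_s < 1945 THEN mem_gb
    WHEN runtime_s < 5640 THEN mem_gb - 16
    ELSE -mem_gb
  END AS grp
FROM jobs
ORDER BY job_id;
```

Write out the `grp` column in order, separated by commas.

121, 79, 164, 94, -18, 213, 18, 212, 228, 290, 146, 162, 244

job_id=400: runtime_s < 5640 → 121
job_id=401: runtime_s < 837 OR queue IN ('long', 'debug', 'short') → 79
job_id=402: runtime_s < 837 OR queue IN ('long', 'debug', 'short') → 164
job_id=403: runtime_s < 837 OR queue IN ('long', 'debug', 'short') → 94
job_id=404: ELSE → -18
job_id=405: runtime_s < 5640 → 213
job_id=406: runtime_s < 5640 → 18
job_id=407: runtime_s < 837 OR queue IN ('long', 'debug', 'short') → 212
job_id=408: runtime_s < 837 OR queue IN ('long', 'debug', 'short') → 228
job_id=409: runtime_s < 837 OR queue IN ('long', 'debug', 'short') → 290
job_id=410: runtime_s < 837 OR queue IN ('long', 'debug', 'short') → 146
job_id=411: runtime_s < 837 OR queue IN ('long', 'debug', 'short') → 162
job_id=412: runtime_s < 837 OR queue IN ('long', 'debug', 'short') → 244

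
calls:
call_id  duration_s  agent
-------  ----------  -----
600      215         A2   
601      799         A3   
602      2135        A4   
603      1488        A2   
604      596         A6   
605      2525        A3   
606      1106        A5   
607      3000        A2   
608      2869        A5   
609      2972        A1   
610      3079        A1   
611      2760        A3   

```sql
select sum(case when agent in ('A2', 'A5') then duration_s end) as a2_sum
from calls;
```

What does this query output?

8678

call_id=600: ✓ → 215
call_id=601: ✗
call_id=602: ✗
call_id=603: ✓ → 1488
call_id=604: ✗
call_id=605: ✗
call_id=606: ✓ → 1106
call_id=607: ✓ → 3000
call_id=608: ✓ → 2869
call_id=609: ✗
call_id=610: ✗
call_id=611: ✗
a2_sum = 215 + 1488 + 1106 + 3000 + 2869 = 8678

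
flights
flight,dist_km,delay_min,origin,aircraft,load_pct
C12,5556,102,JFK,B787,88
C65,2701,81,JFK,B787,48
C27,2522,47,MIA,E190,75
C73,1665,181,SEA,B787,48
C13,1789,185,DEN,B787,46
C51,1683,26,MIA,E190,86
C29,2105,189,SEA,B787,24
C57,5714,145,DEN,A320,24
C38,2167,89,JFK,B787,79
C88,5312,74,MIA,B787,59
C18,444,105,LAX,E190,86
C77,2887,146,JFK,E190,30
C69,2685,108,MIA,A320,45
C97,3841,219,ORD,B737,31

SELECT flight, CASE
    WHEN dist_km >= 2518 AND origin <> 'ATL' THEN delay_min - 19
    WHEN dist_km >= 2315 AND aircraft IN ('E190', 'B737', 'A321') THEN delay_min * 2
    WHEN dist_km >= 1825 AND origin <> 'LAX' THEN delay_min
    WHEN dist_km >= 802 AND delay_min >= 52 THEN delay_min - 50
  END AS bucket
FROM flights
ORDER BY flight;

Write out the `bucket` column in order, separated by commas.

flight=C12: dist_km >= 2518 AND origin <> 'ATL' → 83
flight=C13: dist_km >= 802 AND delay_min >= 52 → 135
flight=C18: (no match → NULL) → NULL
flight=C27: dist_km >= 2518 AND origin <> 'ATL' → 28
flight=C29: dist_km >= 1825 AND origin <> 'LAX' → 189
flight=C38: dist_km >= 1825 AND origin <> 'LAX' → 89
flight=C51: (no match → NULL) → NULL
flight=C57: dist_km >= 2518 AND origin <> 'ATL' → 126
flight=C65: dist_km >= 2518 AND origin <> 'ATL' → 62
flight=C69: dist_km >= 2518 AND origin <> 'ATL' → 89
flight=C73: dist_km >= 802 AND delay_min >= 52 → 131
flight=C77: dist_km >= 2518 AND origin <> 'ATL' → 127
flight=C88: dist_km >= 2518 AND origin <> 'ATL' → 55
flight=C97: dist_km >= 2518 AND origin <> 'ATL' → 200

83, 135, NULL, 28, 189, 89, NULL, 126, 62, 89, 131, 127, 55, 200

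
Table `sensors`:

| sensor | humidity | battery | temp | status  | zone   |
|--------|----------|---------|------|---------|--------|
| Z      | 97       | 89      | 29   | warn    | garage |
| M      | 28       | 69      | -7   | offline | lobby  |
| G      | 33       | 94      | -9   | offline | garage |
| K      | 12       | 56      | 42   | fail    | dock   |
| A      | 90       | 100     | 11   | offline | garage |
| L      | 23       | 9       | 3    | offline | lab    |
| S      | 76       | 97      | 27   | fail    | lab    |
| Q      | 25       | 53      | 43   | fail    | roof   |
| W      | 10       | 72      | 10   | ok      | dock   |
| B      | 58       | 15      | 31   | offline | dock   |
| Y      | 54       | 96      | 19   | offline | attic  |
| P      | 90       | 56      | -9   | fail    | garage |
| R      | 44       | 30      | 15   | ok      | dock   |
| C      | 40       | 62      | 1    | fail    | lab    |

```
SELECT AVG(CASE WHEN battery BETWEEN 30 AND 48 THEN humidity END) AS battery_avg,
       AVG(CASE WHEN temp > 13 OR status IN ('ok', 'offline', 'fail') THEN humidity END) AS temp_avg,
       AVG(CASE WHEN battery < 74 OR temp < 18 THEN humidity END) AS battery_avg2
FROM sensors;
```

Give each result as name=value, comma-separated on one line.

battery_avg=44, temp_avg=48.5714285714, battery_avg2=41.1818181818

[battery_avg: battery BETWEEN 30 AND 48]
sensor=Z: ✗
sensor=M: ✗
sensor=G: ✗
sensor=K: ✗
sensor=A: ✗
sensor=L: ✗
sensor=S: ✗
sensor=Q: ✗
sensor=W: ✗
sensor=B: ✗
sensor=Y: ✗
sensor=P: ✗
sensor=R: ✓ → 44
sensor=C: ✗
battery_avg = 44
—
[temp_avg: temp > 13 OR status IN ('ok', 'offline', 'fail')]
sensor=Z: ✓ → 97
sensor=M: ✓ → 28
sensor=G: ✓ → 33
sensor=K: ✓ → 12
sensor=A: ✓ → 90
sensor=L: ✓ → 23
sensor=S: ✓ → 76
sensor=Q: ✓ → 25
sensor=W: ✓ → 10
sensor=B: ✓ → 58
sensor=Y: ✓ → 54
sensor=P: ✓ → 90
sensor=R: ✓ → 44
sensor=C: ✓ → 40
temp_avg = (97 + 28 + 33 + 12 + 90 + 23 + 76 + 25 + 10 + 58 + 54 + 90 + 44 + 40) / 14 = 48.5714285714
—
[battery_avg2: battery < 74 OR temp < 18]
sensor=Z: ✗
sensor=M: ✓ → 28
sensor=G: ✓ → 33
sensor=K: ✓ → 12
sensor=A: ✓ → 90
sensor=L: ✓ → 23
sensor=S: ✗
sensor=Q: ✓ → 25
sensor=W: ✓ → 10
sensor=B: ✓ → 58
sensor=Y: ✗
sensor=P: ✓ → 90
sensor=R: ✓ → 44
sensor=C: ✓ → 40
battery_avg2 = (28 + 33 + 12 + 90 + 23 + 25 + 10 + 58 + 90 + 44 + 40) / 11 = 41.1818181818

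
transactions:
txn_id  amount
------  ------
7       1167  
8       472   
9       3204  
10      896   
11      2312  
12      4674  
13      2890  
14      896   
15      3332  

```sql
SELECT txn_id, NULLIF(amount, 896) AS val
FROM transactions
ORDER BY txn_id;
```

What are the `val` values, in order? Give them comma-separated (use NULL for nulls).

1167, 472, 3204, NULL, 2312, 4674, 2890, NULL, 3332

txn_id=7: amount=1167 vs 896: differ → 1167
txn_id=8: amount=472 vs 896: differ → 472
txn_id=9: amount=3204 vs 896: differ → 3204
txn_id=10: amount=896 vs 896: equal → NULL
txn_id=11: amount=2312 vs 896: differ → 2312
txn_id=12: amount=4674 vs 896: differ → 4674
txn_id=13: amount=2890 vs 896: differ → 2890
txn_id=14: amount=896 vs 896: equal → NULL
txn_id=15: amount=3332 vs 896: differ → 3332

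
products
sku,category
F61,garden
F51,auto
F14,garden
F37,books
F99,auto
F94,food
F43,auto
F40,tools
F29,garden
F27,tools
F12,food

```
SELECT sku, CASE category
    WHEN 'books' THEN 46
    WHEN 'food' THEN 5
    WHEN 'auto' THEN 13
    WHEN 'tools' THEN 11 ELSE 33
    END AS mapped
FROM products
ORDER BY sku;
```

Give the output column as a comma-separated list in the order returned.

5, 33, 11, 33, 46, 11, 13, 13, 33, 5, 13

sku=F12: category='food' → 5
sku=F14: ELSE → 33
sku=F27: category='tools' → 11
sku=F29: ELSE → 33
sku=F37: category='books' → 46
sku=F40: category='tools' → 11
sku=F43: category='auto' → 13
sku=F51: category='auto' → 13
sku=F61: ELSE → 33
sku=F94: category='food' → 5
sku=F99: category='auto' → 13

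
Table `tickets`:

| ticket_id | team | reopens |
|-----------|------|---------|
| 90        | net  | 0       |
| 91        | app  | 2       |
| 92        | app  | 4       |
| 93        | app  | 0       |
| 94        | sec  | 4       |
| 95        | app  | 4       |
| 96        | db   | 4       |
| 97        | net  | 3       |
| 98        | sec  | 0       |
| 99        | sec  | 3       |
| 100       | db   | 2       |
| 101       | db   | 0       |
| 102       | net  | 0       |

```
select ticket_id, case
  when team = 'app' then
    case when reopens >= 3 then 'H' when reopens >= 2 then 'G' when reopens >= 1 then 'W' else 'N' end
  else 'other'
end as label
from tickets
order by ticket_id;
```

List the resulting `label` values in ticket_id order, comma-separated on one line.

ticket_id=90: team='net' → outer ELSE → other
ticket_id=91: team='app' → inner[reopens >= 2] → G
ticket_id=92: team='app' → inner[reopens >= 3] → H
ticket_id=93: team='app' → inner[ELSE] → N
ticket_id=94: team='sec' → outer ELSE → other
ticket_id=95: team='app' → inner[reopens >= 3] → H
ticket_id=96: team='db' → outer ELSE → other
ticket_id=97: team='net' → outer ELSE → other
ticket_id=98: team='sec' → outer ELSE → other
ticket_id=99: team='sec' → outer ELSE → other
ticket_id=100: team='db' → outer ELSE → other
ticket_id=101: team='db' → outer ELSE → other
ticket_id=102: team='net' → outer ELSE → other

other, G, H, N, other, H, other, other, other, other, other, other, other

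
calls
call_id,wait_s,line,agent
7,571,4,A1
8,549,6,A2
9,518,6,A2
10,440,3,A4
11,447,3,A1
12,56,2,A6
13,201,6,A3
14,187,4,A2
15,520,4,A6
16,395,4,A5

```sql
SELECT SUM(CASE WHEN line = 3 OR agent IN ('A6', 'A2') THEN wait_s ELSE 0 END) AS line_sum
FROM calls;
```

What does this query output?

2717

call_id=7: ✗
call_id=8: ✓ → 549
call_id=9: ✓ → 518
call_id=10: ✓ → 440
call_id=11: ✓ → 447
call_id=12: ✓ → 56
call_id=13: ✗
call_id=14: ✓ → 187
call_id=15: ✓ → 520
call_id=16: ✗
line_sum = 549 + 518 + 440 + 447 + 56 + 187 + 520 = 2717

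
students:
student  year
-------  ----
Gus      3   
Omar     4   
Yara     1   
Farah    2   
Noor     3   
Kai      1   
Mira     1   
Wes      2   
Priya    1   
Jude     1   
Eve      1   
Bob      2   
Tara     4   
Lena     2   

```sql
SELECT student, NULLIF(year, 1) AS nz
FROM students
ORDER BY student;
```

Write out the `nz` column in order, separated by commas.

student=Bob: year=2 vs 1: differ → 2
student=Eve: year=1 vs 1: equal → NULL
student=Farah: year=2 vs 1: differ → 2
student=Gus: year=3 vs 1: differ → 3
student=Jude: year=1 vs 1: equal → NULL
student=Kai: year=1 vs 1: equal → NULL
student=Lena: year=2 vs 1: differ → 2
student=Mira: year=1 vs 1: equal → NULL
student=Noor: year=3 vs 1: differ → 3
student=Omar: year=4 vs 1: differ → 4
student=Priya: year=1 vs 1: equal → NULL
student=Tara: year=4 vs 1: differ → 4
student=Wes: year=2 vs 1: differ → 2
student=Yara: year=1 vs 1: equal → NULL

2, NULL, 2, 3, NULL, NULL, 2, NULL, 3, 4, NULL, 4, 2, NULL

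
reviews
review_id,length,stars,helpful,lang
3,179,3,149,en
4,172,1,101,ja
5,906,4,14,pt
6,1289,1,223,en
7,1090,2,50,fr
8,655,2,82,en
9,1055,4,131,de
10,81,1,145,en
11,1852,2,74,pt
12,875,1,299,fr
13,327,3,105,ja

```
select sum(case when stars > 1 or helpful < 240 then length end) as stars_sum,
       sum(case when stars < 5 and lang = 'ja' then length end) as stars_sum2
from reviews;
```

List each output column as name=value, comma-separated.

[stars_sum: stars > 1 or helpful < 240]
review_id=3: ✓ → 179
review_id=4: ✓ → 172
review_id=5: ✓ → 906
review_id=6: ✓ → 1289
review_id=7: ✓ → 1090
review_id=8: ✓ → 655
review_id=9: ✓ → 1055
review_id=10: ✓ → 81
review_id=11: ✓ → 1852
review_id=12: ✗
review_id=13: ✓ → 327
stars_sum = 179 + 172 + 906 + 1289 + 1090 + 655 + 1055 + 81 + 1852 + 327 = 7606
—
[stars_sum2: stars < 5 and lang = 'ja']
review_id=3: ✗
review_id=4: ✓ → 172
review_id=5: ✗
review_id=6: ✗
review_id=7: ✗
review_id=8: ✗
review_id=9: ✗
review_id=10: ✗
review_id=11: ✗
review_id=12: ✗
review_id=13: ✓ → 327
stars_sum2 = 172 + 327 = 499

stars_sum=7606, stars_sum2=499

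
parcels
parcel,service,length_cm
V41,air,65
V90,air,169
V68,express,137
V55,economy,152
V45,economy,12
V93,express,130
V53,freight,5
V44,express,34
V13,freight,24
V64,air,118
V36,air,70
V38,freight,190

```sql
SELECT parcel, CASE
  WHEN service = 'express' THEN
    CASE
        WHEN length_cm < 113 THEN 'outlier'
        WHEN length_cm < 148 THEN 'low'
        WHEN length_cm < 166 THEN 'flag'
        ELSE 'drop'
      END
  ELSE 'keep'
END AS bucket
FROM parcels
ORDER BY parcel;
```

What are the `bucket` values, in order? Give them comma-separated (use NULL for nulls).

parcel=V13: service='freight' → outer ELSE → keep
parcel=V36: service='air' → outer ELSE → keep
parcel=V38: service='freight' → outer ELSE → keep
parcel=V41: service='air' → outer ELSE → keep
parcel=V44: service='express' → inner[length_cm < 113] → outlier
parcel=V45: service='economy' → outer ELSE → keep
parcel=V53: service='freight' → outer ELSE → keep
parcel=V55: service='economy' → outer ELSE → keep
parcel=V64: service='air' → outer ELSE → keep
parcel=V68: service='express' → inner[length_cm < 148] → low
parcel=V90: service='air' → outer ELSE → keep
parcel=V93: service='express' → inner[length_cm < 148] → low

keep, keep, keep, keep, outlier, keep, keep, keep, keep, low, keep, low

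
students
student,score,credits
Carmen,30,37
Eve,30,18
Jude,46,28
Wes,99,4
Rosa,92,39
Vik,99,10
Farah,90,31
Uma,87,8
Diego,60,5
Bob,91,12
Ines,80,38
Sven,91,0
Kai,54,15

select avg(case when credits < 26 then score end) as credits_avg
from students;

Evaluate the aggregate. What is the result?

student=Carmen: ✗
student=Eve: ✓ → 30
student=Jude: ✗
student=Wes: ✓ → 99
student=Rosa: ✗
student=Vik: ✓ → 99
student=Farah: ✗
student=Uma: ✓ → 87
student=Diego: ✓ → 60
student=Bob: ✓ → 91
student=Ines: ✗
student=Sven: ✓ → 91
student=Kai: ✓ → 54
credits_avg = (30 + 99 + 99 + 87 + 60 + 91 + 91 + 54) / 8 = 76.375

76.375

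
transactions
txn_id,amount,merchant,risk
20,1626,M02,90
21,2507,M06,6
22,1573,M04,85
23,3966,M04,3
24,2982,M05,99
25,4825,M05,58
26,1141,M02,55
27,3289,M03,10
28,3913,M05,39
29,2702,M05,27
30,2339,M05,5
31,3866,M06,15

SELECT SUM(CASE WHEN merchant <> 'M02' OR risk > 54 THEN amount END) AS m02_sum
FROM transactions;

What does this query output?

34729

txn_id=20: ✓ → 1626
txn_id=21: ✓ → 2507
txn_id=22: ✓ → 1573
txn_id=23: ✓ → 3966
txn_id=24: ✓ → 2982
txn_id=25: ✓ → 4825
txn_id=26: ✓ → 1141
txn_id=27: ✓ → 3289
txn_id=28: ✓ → 3913
txn_id=29: ✓ → 2702
txn_id=30: ✓ → 2339
txn_id=31: ✓ → 3866
m02_sum = 1626 + 2507 + 1573 + 3966 + 2982 + 4825 + 1141 + 3289 + 3913 + 2702 + 2339 + 3866 = 34729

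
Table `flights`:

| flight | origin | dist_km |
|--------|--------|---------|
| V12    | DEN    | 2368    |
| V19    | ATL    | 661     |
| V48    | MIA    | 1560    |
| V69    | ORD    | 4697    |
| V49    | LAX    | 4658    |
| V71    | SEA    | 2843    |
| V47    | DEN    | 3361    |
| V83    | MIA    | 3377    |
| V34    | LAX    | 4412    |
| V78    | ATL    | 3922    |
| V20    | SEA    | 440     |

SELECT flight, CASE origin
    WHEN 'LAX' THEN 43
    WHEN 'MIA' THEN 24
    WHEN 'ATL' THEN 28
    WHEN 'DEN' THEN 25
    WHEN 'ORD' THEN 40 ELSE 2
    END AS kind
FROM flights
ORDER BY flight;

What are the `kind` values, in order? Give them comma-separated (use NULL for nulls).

25, 28, 2, 43, 25, 24, 43, 40, 2, 28, 24

flight=V12: origin='DEN' → 25
flight=V19: origin='ATL' → 28
flight=V20: ELSE → 2
flight=V34: origin='LAX' → 43
flight=V47: origin='DEN' → 25
flight=V48: origin='MIA' → 24
flight=V49: origin='LAX' → 43
flight=V69: origin='ORD' → 40
flight=V71: ELSE → 2
flight=V78: origin='ATL' → 28
flight=V83: origin='MIA' → 24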